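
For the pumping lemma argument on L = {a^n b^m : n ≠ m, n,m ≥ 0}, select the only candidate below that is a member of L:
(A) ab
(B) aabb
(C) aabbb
(C) aabbb

The pumping lemma is applied to a string s that lies in L, so first check membership of each option:
- (A) ab = a^1 b^1 has n = m = 1, so it is not in L ✗
- (B) aabb = a^2 b^2 has n = m = 2, so it is not in L ✗
- (C) aabbb = a^2 b^3 with 2 ≠ 3, so it is in L ✓

Only (C) aabbb is in L, so it is the only candidate that could play the role of s.
(In a complete proof one picks s in terms of the pumping length p so that |s| ≥ p is guaranteed; a fixed string like aabbb illustrates the shape of such an s.)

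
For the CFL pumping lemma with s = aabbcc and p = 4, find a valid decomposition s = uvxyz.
u='a', v='a', x='bb', y='c', z='c'

For s = aabbcc with pumping length p = 4:

One valid decomposition:
- u = 'a'
- v = 'a'
- x = 'bb'
- y = 'c'
- z = 'c'

Verification:
- uvxyz = 'a' + 'a' + 'bb' + 'c' + 'c' = aabbcc ✓
- |vxy| = |'abbc'| = 4 ≤ 4 ✓
- |vy| = |'ac'| = 2 > 0 ✓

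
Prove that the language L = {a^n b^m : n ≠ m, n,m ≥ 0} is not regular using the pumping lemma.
Assume for contradiction that L is regular, and let p ≥ 1 be the pumping length given by the pumping lemma.
Choose s = a^p b^(p + p!). Then s ∈ L because p ≠ p + p! (as p! ≥ 1), and |s| ≥ p.
By the pumping lemma, s = xyz for some x, y, z with |xy| ≤ p, |y| ≥ 1, and xy^i z ∈ L for every i ≥ 0.
Since |xy| ≤ p and the first p symbols of s are all a's, y = a^k for some k with 1 ≤ k ≤ p.
For every i ≥ 0, xy^i z = a^(p + (i − 1)k) b^(p + p!).

Because 1 ≤ k ≤ p, k divides p!. Let t = p!/k (a positive integer) and take i = t + 1.
Then the number of a's is p + tk = p + p!, which equals the number of b's.
So xy^(t+1) z = a^(p + p!) b^(p + p!) has equally many a's and b's and is NOT in L.

This contradicts the pumping lemma, which requires xy^i z ∈ L for all i ≥ 0.
Hence L = {a^n b^m : n ≠ m, n,m ≥ 0} is not regular. ∎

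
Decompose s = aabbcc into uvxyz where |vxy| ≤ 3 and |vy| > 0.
u='aa', v='b', x='b', y='c', z='c'

For s = aabbcc with pumping length p = 3:

One valid decomposition:
- u = 'aa'
- v = 'b'
- x = 'b'
- y = 'c'
- z = 'c'

Verification:
- uvxyz = 'aa' + 'b' + 'b' + 'c' + 'c' = aabbcc ✓
- |vxy| = |'bbc'| = 3 ≤ 3 ✓
- |vy| = |'bc'| = 2 > 0 ✓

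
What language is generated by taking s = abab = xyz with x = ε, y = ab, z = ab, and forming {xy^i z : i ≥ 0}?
{xy^i z : i ≥ 0} = {(ab)^(i+1) : i ≥ 0} = {ab, abab, ababab, ...}

With x = ε, y = ab, z = ab: Pumping 'ab' gives strings of alternating a's and b's.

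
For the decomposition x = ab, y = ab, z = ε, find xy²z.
ababab

Given x = 'ab', y = 'ab', z = '' and i = 2:

xy^2z = x + y·y·...·y (2 times) + z
       = 'ab' + 'ab'^2 + ''
       = 'ab' + 'abab' + ''
       = 'ababab'

The pumped string is 'ababab' with length 6.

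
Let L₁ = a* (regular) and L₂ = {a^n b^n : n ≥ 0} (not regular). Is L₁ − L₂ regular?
Yes — L₁ − L₂ is regular.

The only string of a* that lies in {a^n b^n} is ε, so L₁ − L₂ = a* − {ε} = a⁺ = aa*, which is regular.

Note that the bare facts "L₁ regular, L₂ non-regular" do not settle the question by themselves: the closure of regular languages under ∪, ∩, complement and difference applies only when BOTH operands are regular. With a non-regular operand the result can come out regular or non-regular depending on the specific languages, so one has to work out L₁ − L₂ for this particular pair, as above.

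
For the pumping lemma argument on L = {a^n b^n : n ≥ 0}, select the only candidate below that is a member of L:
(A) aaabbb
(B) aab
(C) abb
(A) aaabbb

The pumping lemma is applied to a string s that lies in L, so first check membership of each option:
- (A) aaabbb = a^3 b^3 has equal counts (3 = 3), so it is in L ✓
- (B) aab has 2 a's and 1 b's; 2 ≠ 1, so it is not in L ✗
- (C) abb has 1 a's and 2 b's; 1 ≠ 2, so it is not in L ✗

Only (A) aaabbb is in L, so it is the only candidate that could play the role of s.
(In a complete proof one picks s in terms of the pumping length p so that |s| ≥ p is guaranteed; a fixed string like aaabbb illustrates the shape of such an s.)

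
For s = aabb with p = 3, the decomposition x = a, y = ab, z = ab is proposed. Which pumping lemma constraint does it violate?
Violated: xyz = s

The decomposition x = a, y = ab, z = ab for s = aabb with p = 3
violates the constraint: xyz = s

xyz = 'a' + 'ab' + 'ab' = 'aabab' ≠ 'aabb' = s. The decomposition doesn't reconstruct s.

Pumping lemma constraints:
1. xyz = s (decomposition is valid)
2. |xy| ≤ p
3. |y| > 0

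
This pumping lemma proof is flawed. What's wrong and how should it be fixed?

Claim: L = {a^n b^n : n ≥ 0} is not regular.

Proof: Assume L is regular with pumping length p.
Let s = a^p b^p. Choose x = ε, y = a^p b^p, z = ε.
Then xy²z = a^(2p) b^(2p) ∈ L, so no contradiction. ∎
Error: The decomposition violates |xy| ≤ p. With y = a^p b^p, |xy| = |y| = 2p > p. (The proof also miscomputes xy²z, which would be a^p b^p a^p b^p rather than a^(2p) b^(2p), and it wrongly treats one harmless decomposition as settling the matter — the prover does not get to choose the decomposition.)

Correction: The pumping lemma requires |xy| ≤ p, and the argument must handle every decomposition satisfying |xy| ≤ p, |y| ≥ 1. Since s starts with p a's, any such y consists only of a's, say y = a^k with k ≥ 1. Then xy²z = a^(p+k) b^p has unequal numbers of a's and b's, so xy²z ∉ L — the required contradiction.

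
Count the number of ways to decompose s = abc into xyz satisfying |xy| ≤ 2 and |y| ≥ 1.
3

For s = 'abc' with pumping length p = 2:

Constraints: |xy| ≤ 2, |y| > 0

Valid decompositions (|xy| ≤ p, |y| ≥ 1):
  • x='', y='a', z='bc'
  • x='a', y='b', z='c'
  • x='', y='ab', z='c'

Total count: 3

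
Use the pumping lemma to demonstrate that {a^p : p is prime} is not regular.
Assume for contradiction that L is regular, and let p ≥ 1 be the pumping length given by the pumping lemma.
Choose a prime q with q ≥ p (one exists because there are infinitely many primes) and let s = a^q. Then s ∈ L and |s| = q ≥ p.
By the pumping lemma, s = xyz for some x, y, z with |xy| ≤ p, |y| ≥ 1, and xy^i z ∈ L for every i ≥ 0.
Here y = a^k for some k with 1 ≤ k ≤ p, and xy^i z = a^(q + (i − 1)k) for every i ≥ 0.

Take i = q + 1: |xy^(q+1) z| = q + qk = q(k + 1).
Both factors satisfy q ≥ 2 and k + 1 ≥ 2, so q(k + 1) is composite, and xy^(q+1) z ∉ L.

This contradicts the pumping lemma, which requires xy^i z ∈ L for all i ≥ 0.
Hence L = {a^p : p is prime} is not regular. ∎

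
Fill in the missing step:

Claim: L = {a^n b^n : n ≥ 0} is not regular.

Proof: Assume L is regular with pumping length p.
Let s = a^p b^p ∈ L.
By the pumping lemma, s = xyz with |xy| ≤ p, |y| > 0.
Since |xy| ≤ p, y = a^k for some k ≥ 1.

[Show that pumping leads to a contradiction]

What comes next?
Consider xy²z = a^(p+k) b^p.

Since k ≥ 1, we have p + k > p.
So xy²z has more a's than b's: (p+k) a's vs p b's.
This means xy²z ∉ L because a^n b^n requires equal counts.

This contradicts the pumping lemma which states xy²z ∈ L.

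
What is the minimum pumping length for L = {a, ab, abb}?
p = 4

For a finite language L, the pumping lemma holds vacuously if p > max|s| for s ∈ L.

The longest string in L = {a, ab, abb} has length 3.
If p = 4, then no string s ∈ L has |s| ≥ p, so the condition is vacuously true.

The minimum pumping length is p = 4.

Why no smaller p works: for any p ≤ 3, the longest string s ∈ L has |s| = 3 ≥ p, so it would
have to be pumpable; but pumping up (i = 2, 3, ...) produces ever longer strings, which cannot all lie in the
finite language L. So the pumping property fails for every p ≤ 3.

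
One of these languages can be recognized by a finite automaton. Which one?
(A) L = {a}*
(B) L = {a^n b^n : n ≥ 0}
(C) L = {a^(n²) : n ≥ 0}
(A) {a}*

(A) L = {a}* is regular.

This can be recognized by a finite automaton (DFA/NFA).
Regular expressions like {a}* define regular languages.

The other choices are not regular:
- {a^(n²) : n ≥ 0}: After pumping, length is no longer a perfect square
- {a^n b^n : n ≥ 0}: After pumping, the number of a's and b's become unequal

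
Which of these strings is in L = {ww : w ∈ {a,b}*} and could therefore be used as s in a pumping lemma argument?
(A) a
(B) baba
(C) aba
(B) baba

The pumping lemma is applied to a string s that lies in L, so first check membership of each option:
- (A) a has odd length 1, so it cannot be written as ww and is not in L ✗
- (B) baba splits into halves ba · ba, which are equal, so it is in L (w = ba) ✓
- (C) aba has odd length 3, so it cannot be written as ww and is not in L ✗

Only (B) baba is in L, so it is the only candidate that could play the role of s.
(In a complete proof one picks s in terms of the pumping length p so that |s| ≥ p is guaranteed; a fixed string like baba illustrates the shape of such an s.)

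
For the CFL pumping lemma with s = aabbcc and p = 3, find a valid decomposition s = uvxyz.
u='aa', v='b', x='b', y='c', z='c'

For s = aabbcc with pumping length p = 3:

One valid decomposition:
- u = 'aa'
- v = 'b'
- x = 'b'
- y = 'c'
- z = 'c'

Verification:
- uvxyz = 'aa' + 'b' + 'b' + 'c' + 'c' = aabbcc ✓
- |vxy| = |'bbc'| = 3 ≤ 3 ✓
- |vy| = |'bc'| = 2 > 0 ✓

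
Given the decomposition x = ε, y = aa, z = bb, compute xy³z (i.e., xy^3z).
aaaaaabb

Given x = '', y = 'aa', z = 'bb' and i = 3:

xy^3z = x + y·y·...·y (3 times) + z
       = '' + 'aa'^3 + 'bb'
       = '' + 'aaaaaa' + 'bb'
       = 'aaaaaabb'

The pumped string is 'aaaaaabb' with length 8.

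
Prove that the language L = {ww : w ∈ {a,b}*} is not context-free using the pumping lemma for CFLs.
Assume for contradiction that L is context-free, and let p ≥ 1 be the pumping length given by the pumping lemma for CFLs.
Choose s = a^p b^p a^p b^p. Then s ∈ L (take w = a^p b^p) and |s| = 4p ≥ p.
By the CFL pumping lemma, s = uvxyz for some u, v, x, y, z with |vxy| ≤ p, |vy| ≥ 1, and uv^i xy^i z ∈ L for every i ≥ 0.

Write s as four blocks A₁ B₁ A₂ B₂ with A₁ = A₂ = a^p and B₁ = B₂ = b^p. Since |vxy| ≤ p, the window vxy lies inside at most two adjacent blocks. Take i = 0 and let t = uxz, so |t| = 4p − |vy| with 1 ≤ |vy| ≤ p. If |t| is odd, t ∉ L immediately, so assume |vy| is even (hence |vy| ≥ 2) and |t|/2 = 2p − |vy|/2, which satisfies p ≤ |t|/2 ≤ 2p − 1.

Case 1 (vxy inside A₁B₁): t = a^(p−j) b^(p−l) a^p b^p with j + l = |vy|. The second half of t has length < 2p, so it is a suffix of the trailing a^p b^p and ends in b; the first half is a^(p−j) b^(p−l) a^((j+l)/2), which ends in a because (j+l)/2 ≥ 1. The halves differ, so t ∉ L.

Case 2 (vxy inside B₁A₂, straddling the middle): t = a^p b^(p−j) a^(p−l) b^p with j + l = |vy|. If t = ww, then w is a prefix of t of length ≥ p, so w begins with a^p; and w is a suffix of t of length ≥ p, so w ends with b^p. That forces |w| ≥ 2p, contradicting |w| = |t|/2 ≤ 2p − 1. So t ∉ L.

Case 3 (vxy inside A₂B₂): t = a^p b^p a^(p−j) b^(p−l) with j + l = |vy|. The first half of t is a prefix of a^p b^p, so it begins with a; the second half is b^((j+l)/2) a^(p−j) b^(p−l), which begins with b. The halves differ, so t ∉ L.

In every case uv⁰xy⁰z = uxz ∉ L.

This contradicts the CFL pumping lemma, which requires uv^i xy^i z ∈ L for all i ≥ 0.
Hence L = {ww : w ∈ {a,b}*} is not context-free. ∎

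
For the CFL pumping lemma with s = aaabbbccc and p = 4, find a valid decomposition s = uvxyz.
u='aa', v='a', x='bb', y='b', z='ccc'

For s = aaabbbccc with pumping length p = 4:

One valid decomposition:
- u = 'aa'
- v = 'a'
- x = 'bb'
- y = 'b'
- z = 'ccc'

Verification:
- uvxyz = 'aa' + 'a' + 'bb' + 'b' + 'ccc' = aaabbbccc ✓
- |vxy| = |'abbb'| = 4 ≤ 4 ✓
- |vy| = |'ab'| = 2 > 0 ✓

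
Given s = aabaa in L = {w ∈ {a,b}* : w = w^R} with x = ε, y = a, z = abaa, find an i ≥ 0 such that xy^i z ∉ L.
i = 2

xy²z = ε · aa · abaa = aaabaa; aaabaa reversed is aabaaa ≠ aaabaa, so it is not a palindrome and is not in L.
(Other choices also work, e.g. i = 0, 3; only i = 1 is guaranteed to stay in L since xy¹z = s.)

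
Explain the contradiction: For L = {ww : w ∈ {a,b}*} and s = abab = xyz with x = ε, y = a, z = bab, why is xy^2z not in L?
xy²z = aabab ∉ L

Pumping with i = 2 replaces y = a by y² = aa:
- Original: s = xyz = abab; abab splits into halves ab · ab, which are equal, so it is in L (w = ab)
- Pumped: xy²z = ε · aa · bab = aabab
- aabab has odd length 5, so it cannot be written as ww and is not in L

The pumping lemma would require xy²z ∈ L, so this decomposition yields a contradiction.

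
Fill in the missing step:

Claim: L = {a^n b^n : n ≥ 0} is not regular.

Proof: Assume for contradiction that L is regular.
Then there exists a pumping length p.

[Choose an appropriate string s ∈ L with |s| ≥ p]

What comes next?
s = a^p b^p

This string is in L (has equal a's and b's) and has length 2p ≥ p.
Any decomposition xyz with |xy| ≤ p means y consists only of a's,
so pumping will unbalance the counts.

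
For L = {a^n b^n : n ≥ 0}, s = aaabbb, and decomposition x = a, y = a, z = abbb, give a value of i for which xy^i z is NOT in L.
i = 2

xy²z = a · aa · abbb = aaaabbb; aaaabbb has 4 a's and 3 b's; 4 ≠ 3, so it is not in L.
(Other choices also work, e.g. i = 0, 3; only i = 1 is guaranteed to stay in L since xy¹z = s.)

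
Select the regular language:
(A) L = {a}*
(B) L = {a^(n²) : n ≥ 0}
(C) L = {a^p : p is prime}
(A) {a}*

(A) L = {a}* is regular.

This can be recognized by a finite automaton (DFA/NFA).
Regular expressions like {a}* define regular languages.

The other choices are not regular:
- {a^p : p is prime}: After pumping, the length becomes composite
- {a^(n²) : n ≥ 0}: After pumping, length is no longer a perfect square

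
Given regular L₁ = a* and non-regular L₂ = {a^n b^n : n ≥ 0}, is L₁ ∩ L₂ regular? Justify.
Yes — L₁ ∩ L₂ is regular.

A string of a* contains no b's, and the only string of {a^n b^n} with no b's is ε (n = 0). So L₁ ∩ L₂ = {ε}, a finite language, which is regular.

Note that the bare facts "L₁ regular, L₂ non-regular" do not settle the question by themselves: the closure of regular languages under ∪, ∩, complement and difference applies only when BOTH operands are regular. With a non-regular operand the result can come out regular or non-regular depending on the specific languages, so one has to work out L₁ ∩ L₂ for this particular pair, as above.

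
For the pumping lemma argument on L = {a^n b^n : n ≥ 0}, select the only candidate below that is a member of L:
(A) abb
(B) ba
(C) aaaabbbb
(C) aaaabbbb

The pumping lemma is applied to a string s that lies in L, so first check membership of each option:
- (A) abb has 1 a's and 2 b's; 1 ≠ 2, so it is not in L ✗
- (B) ba has an a after a b, so it is not of the form a^n b^n and is not in L ✗
- (C) aaaabbbb = a^4 b^4 has equal counts (4 = 4), so it is in L ✓

Only (C) aaaabbbb is in L, so it is the only candidate that could play the role of s.
(In a complete proof one picks s in terms of the pumping length p so that |s| ≥ p is guaranteed; a fixed string like aaaabbbb illustrates the shape of such an s.)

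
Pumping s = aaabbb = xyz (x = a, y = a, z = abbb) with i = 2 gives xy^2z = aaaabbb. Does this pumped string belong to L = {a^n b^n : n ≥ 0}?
No

xy²z = a · aa · abbb = aaaabbb.
aaaabbb has 4 a's and 3 b's; 4 ≠ 3, so it is not in L.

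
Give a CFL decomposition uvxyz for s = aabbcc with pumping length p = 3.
u='aa', v='b', x='b', y='c', z='c'

For s = aabbcc with pumping length p = 3:

One valid decomposition:
- u = 'aa'
- v = 'b'
- x = 'b'
- y = 'c'
- z = 'c'

Verification:
- uvxyz = 'aa' + 'b' + 'b' + 'c' + 'c' = aabbcc ✓
- |vxy| = |'bbc'| = 3 ≤ 3 ✓
- |vy| = |'bc'| = 2 > 0 ✓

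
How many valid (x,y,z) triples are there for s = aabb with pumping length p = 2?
3

For s = 'aabb' with pumping length p = 2:

Constraints: |xy| ≤ 2, |y| > 0

Valid decompositions (|xy| ≤ p, |y| ≥ 1):
  • x='', y='a', z='abb'
  • x='a', y='a', z='bb'
  • x='', y='aa', z='bb'

Total count: 3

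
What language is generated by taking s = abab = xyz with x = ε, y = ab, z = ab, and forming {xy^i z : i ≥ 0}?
{xy^i z : i ≥ 0} = {(ab)^(i+1) : i ≥ 0} = {ab, abab, ababab, ...}

With x = ε, y = ab, z = ab: Pumping 'ab' gives strings of alternating a's and b's.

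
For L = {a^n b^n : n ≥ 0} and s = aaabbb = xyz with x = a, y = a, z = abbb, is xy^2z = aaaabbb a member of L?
No

xy²z = a · aa · abbb = aaaabbb.
aaaabbb has 4 a's and 3 b's; 4 ≠ 3, so it is not in L.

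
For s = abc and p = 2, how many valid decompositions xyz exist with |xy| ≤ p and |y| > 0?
3

For s = 'abc' with pumping length p = 2:

Constraints: |xy| ≤ 2, |y| > 0

Valid decompositions (|xy| ≤ p, |y| ≥ 1):
  • x='', y='a', z='bc'
  • x='a', y='b', z='c'
  • x='', y='ab', z='c'

Total count: 3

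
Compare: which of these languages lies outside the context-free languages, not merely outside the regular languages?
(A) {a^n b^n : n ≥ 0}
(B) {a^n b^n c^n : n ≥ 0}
(B) {a^n b^n c^n : n ≥ 0}

(B) {a^n b^n c^n : n ≥ 0} requires the CFL pumping lemma.

- {a^n b^n : n ≥ 0} is context-free (but not regular)
  • Can be shown non-regular with the regular pumping lemma
  • After pumping, the number of a's and b's become unequal

- {a^n b^n c^n : n ≥ 0} is NOT context-free
  • Requires the CFL pumping lemma to prove
  • Cannot maintain three equal counts simultaneously

The CFL pumping lemma is "stronger" in that it can prove non-membership
in the larger class of context-free languages.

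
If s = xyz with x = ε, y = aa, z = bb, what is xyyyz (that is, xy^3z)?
aaaaaabb

Given x = '', y = 'aa', z = 'bb' and i = 3:

xy^3z = x + y·y·...·y (3 times) + z
       = '' + 'aa'^3 + 'bb'
       = '' + 'aaaaaa' + 'bb'
       = 'aaaaaabb'

The pumped string is 'aaaaaabb' with length 8.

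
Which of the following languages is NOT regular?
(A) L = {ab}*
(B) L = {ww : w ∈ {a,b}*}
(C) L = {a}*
(B) {ww : w ∈ {a,b}*}

(B) L = {ww : w ∈ {a,b}*} is NOT regular.

The pumping lemma can be used to prove this:
After pumping, the two halves no longer match

The other languages are regular because they can be recognized by finite automata.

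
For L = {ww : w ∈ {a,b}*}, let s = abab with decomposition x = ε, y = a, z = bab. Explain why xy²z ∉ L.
xy²z = aabab ∉ L

Pumping with i = 2 replaces y = a by y² = aa:
- Original: s = xyz = abab; abab splits into halves ab · ab, which are equal, so it is in L (w = ab)
- Pumped: xy²z = ε · aa · bab = aabab
- aabab has odd length 5, so it cannot be written as ww and is not in L

The pumping lemma would require xy²z ∈ L, so this decomposition yields a contradiction.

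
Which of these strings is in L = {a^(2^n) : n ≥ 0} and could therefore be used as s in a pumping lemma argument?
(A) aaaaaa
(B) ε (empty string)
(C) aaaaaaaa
(C) aaaaaaaa

The pumping lemma is applied to a string s that lies in L, so first check membership of each option:
- (A) aaaaaa has length 6, strictly between 2^2 = 4 and 2^3 = 8, so it is not in L ✗
- (B) ε has length 0, which is not a power of 2, so it is not in L ✗
- (C) aaaaaaaa has length 8 = 2^3, so it is in L ✓

Only (C) aaaaaaaa is in L, so it is the only candidate that could play the role of s.
(In a complete proof one picks s in terms of the pumping length p so that |s| ≥ p is guaranteed; a fixed string like aaaaaaaa illustrates the shape of such an s.)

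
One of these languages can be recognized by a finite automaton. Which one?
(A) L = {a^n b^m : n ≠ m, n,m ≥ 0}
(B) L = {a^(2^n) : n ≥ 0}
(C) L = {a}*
(C) {a}*

(C) L = {a}* is regular.

This can be recognized by a finite automaton (DFA/NFA).
Regular expressions like {a}* define regular languages.

The other choices are not regular:
- {a^n b^m : n ≠ m, n,m ≥ 0}: After pumping a's, we can make n = m
- {a^(2^n) : n ≥ 0}: After pumping, length is no longer a power of 2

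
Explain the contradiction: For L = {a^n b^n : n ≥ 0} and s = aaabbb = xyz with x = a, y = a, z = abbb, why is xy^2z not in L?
xy²z = aaaabbb ∉ L

Pumping with i = 2 replaces y = a by y² = aa:
- Original: s = xyz = aaabbb; aaabbb = a^3 b^3 has equal counts (3 = 3), so it is in L
- Pumped: xy²z = a · aa · abbb = aaaabbb
- aaaabbb has 4 a's and 3 b's; 4 ≠ 3, so it is not in L

The pumping lemma would require xy²z ∈ L, so this decomposition yields a contradiction.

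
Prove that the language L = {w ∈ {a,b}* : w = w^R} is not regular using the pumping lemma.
Assume for contradiction that L is regular, and let p ≥ 1 be the pumping length given by the pumping lemma.
Choose s = a^p b a^p. Then s ∈ L (it reads the same in both directions) and |s| = 2p + 1 ≥ p.
By the pumping lemma, s = xyz for some x, y, z with |xy| ≤ p, |y| ≥ 1, and xy^i z ∈ L for every i ≥ 0.
Since |xy| ≤ p and the first p symbols of s are all a's, y = a^k for some k with 1 ≤ k ≤ p.

Take i = 2: xy²z = a^(p + k) b a^p.
Its reversal is a^p b a^(p + k). These differ because the block of a's before the unique b has length p + k in one and p in the other, and p + k ≠ p since k ≥ 1. So xy²z is not a palindrome, i.e. xy²z ∉ L.

This contradicts the pumping lemma, which requires xy^i z ∈ L for all i ≥ 0.
Hence L = {w ∈ {a,b}* : w = w^R} is not regular. ∎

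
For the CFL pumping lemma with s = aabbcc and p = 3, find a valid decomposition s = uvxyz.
u='aa', v='b', x='b', y='c', z='c'

For s = aabbcc with pumping length p = 3:

One valid decomposition:
- u = 'aa'
- v = 'b'
- x = 'b'
- y = 'c'
- z = 'c'

Verification:
- uvxyz = 'aa' + 'b' + 'b' + 'c' + 'c' = aabbcc ✓
- |vxy| = |'bbc'| = 3 ≤ 3 ✓
- |vy| = |'bc'| = 2 > 0 ✓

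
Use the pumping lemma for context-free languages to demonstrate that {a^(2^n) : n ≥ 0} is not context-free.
Assume for contradiction that L is context-free, and let p ≥ 1 be the pumping length given by the pumping lemma for CFLs.
Choose s = a^(2^p). Then s ∈ L and |s| = 2^p ≥ p.
By the CFL pumping lemma, s = uvxyz for some u, v, x, y, z with |vxy| ≤ p, |vy| ≥ 1, and uv^i xy^i z ∈ L for every i ≥ 0.
All symbols are a's, so only lengths matter: let k = |vy|, with 1 ≤ k ≤ |vxy| ≤ p < 2^p.

Take i = 2: |uv²xy²z| = 2^p + k, and 2^p < 2^p + k < 2^p + 2^p = 2^(p+1).
So the length lies strictly between consecutive powers of two and is not a power of 2; uv²xy²z ∉ L.

This contradicts the CFL pumping lemma, which requires uv^i xy^i z ∈ L for all i ≥ 0.
Hence L = {a^(2^n) : n ≥ 0} is not context-free. ∎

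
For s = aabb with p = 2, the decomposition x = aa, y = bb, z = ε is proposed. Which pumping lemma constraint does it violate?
Violated: |xy| ≤ p

The decomposition x = aa, y = bb, z = ε for s = aabb with p = 2
violates the constraint: |xy| ≤ p

|xy| = |aabb| = 4 > 2 = p. The decomposition puts too many characters in xy.

Pumping lemma constraints:
1. xyz = s (decomposition is valid)
2. |xy| ≤ p
3. |y| > 0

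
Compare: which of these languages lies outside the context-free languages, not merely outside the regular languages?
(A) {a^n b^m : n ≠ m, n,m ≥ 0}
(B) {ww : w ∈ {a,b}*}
(B) {ww : w ∈ {a,b}*}

(B) {ww : w ∈ {a,b}*} requires the CFL pumping lemma.

- {a^n b^m : n ≠ m, n,m ≥ 0} is context-free (but not regular)
  • Can be shown non-regular with the regular pumping lemma
  • After pumping a's, we can make n = m

- {ww : w ∈ {a,b}*} is NOT context-free
  • Requires the CFL pumping lemma to prove
  • Even a PDA cannot compare two arbitrary halves symbol by symbol; CFL pumping on a^p b^p a^p b^p fails

The CFL pumping lemma is "stronger" in that it can prove non-membership
in the larger class of context-free languages.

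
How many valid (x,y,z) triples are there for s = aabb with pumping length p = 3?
6

For s = 'aabb' with pumping length p = 3:

Constraints: |xy| ≤ 3, |y| > 0

Valid decompositions (|xy| ≤ p, |y| ≥ 1):
  • x='', y='a', z='abb'
  • x='a', y='a', z='bb'
  • x='', y='aa', z='bb'
  • x='aa', y='b', z='b'
  • x='a', y='ab', z='b'
  • x='', y='aab', z='b'

Total count: 6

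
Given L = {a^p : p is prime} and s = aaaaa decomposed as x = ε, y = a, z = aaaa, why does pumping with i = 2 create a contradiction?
xy²z = aaaaaa ∉ L

Pumping with i = 2 replaces y = a by y² = aa:
- Original: s = xyz = aaaaa; aaaaa has length 5, which is prime, so it is in L
- Pumped: xy²z = ε · aa · aaaa = aaaaaa
- aaaaaa has length 6 = 2 × 3, which is not prime, so it is not in L

The pumping lemma would require xy²z ∈ L, so this decomposition yields a contradiction.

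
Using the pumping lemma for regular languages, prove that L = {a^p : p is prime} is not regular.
Assume for contradiction that L is regular, and let p ≥ 1 be the pumping length given by the pumping lemma.
Choose a prime q with q ≥ p (one exists because there are infinitely many primes) and let s = a^q. Then s ∈ L and |s| = q ≥ p.
By the pumping lemma, s = xyz for some x, y, z with |xy| ≤ p, |y| ≥ 1, and xy^i z ∈ L for every i ≥ 0.
Here y = a^k for some k with 1 ≤ k ≤ p, and xy^i z = a^(q + (i − 1)k) for every i ≥ 0.

Take i = q + 1: |xy^(q+1) z| = q + qk = q(k + 1).
Both factors satisfy q ≥ 2 and k + 1 ≥ 2, so q(k + 1) is composite, and xy^(q+1) z ∉ L.

This contradicts the pumping lemma, which requires xy^i z ∈ L for all i ≥ 0.
Hence L = {a^p : p is prime} is not regular. ∎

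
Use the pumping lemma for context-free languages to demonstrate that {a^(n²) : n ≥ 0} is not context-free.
Assume for contradiction that L is context-free, and let p ≥ 1 be the pumping length given by the pumping lemma for CFLs.
Choose s = a^(p²). Then s ∈ L and |s| = p² ≥ p.
By the CFL pumping lemma, s = uvxyz for some u, v, x, y, z with |vxy| ≤ p, |vy| ≥ 1, and uv^i xy^i z ∈ L for every i ≥ 0.
All symbols are a's, so only lengths matter: let k = |vy|, with 1 ≤ k ≤ |vxy| ≤ p.

Take i = 2: |uv²xy²z| = p² + k, and p² < p² + k ≤ p² + p < (p + 1)².
So the length lies strictly between consecutive squares and is not a perfect square; uv²xy²z ∉ L.

This contradicts the CFL pumping lemma, which requires uv^i xy^i z ∈ L for all i ≥ 0.
Hence L = {a^(n²) : n ≥ 0} is not context-free. ∎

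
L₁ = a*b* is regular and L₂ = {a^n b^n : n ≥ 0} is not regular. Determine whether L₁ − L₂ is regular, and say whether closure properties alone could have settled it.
No — L₁ − L₂ is not regular.

a*b* − {a^n b^n} = {a^n b^m : n ≠ m}. If this were regular, then its complement intersected with a*b*, namely {a^n b^n : n ≥ 0}, would be regular too (closure under complement and intersection) — contradiction. So L₁ − L₂ is not regular.

Note that the bare facts "L₁ regular, L₂ non-regular" do not settle the question by themselves: the closure of regular languages under ∪, ∩, complement and difference applies only when BOTH operands are regular. With a non-regular operand the result can come out regular or non-regular depending on the specific languages, so one has to work out L₁ − L₂ for this particular pair, as above.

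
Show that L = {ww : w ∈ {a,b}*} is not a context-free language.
Assume for contradiction that L is context-free, and let p ≥ 1 be the pumping length given by the pumping lemma for CFLs.
Choose s = a^p b^p a^p b^p. Then s ∈ L (take w = a^p b^p) and |s| = 4p ≥ p.
By the CFL pumping lemma, s = uvxyz for some u, v, x, y, z with |vxy| ≤ p, |vy| ≥ 1, and uv^i xy^i z ∈ L for every i ≥ 0.

Write s as four blocks A₁ B₁ A₂ B₂ with A₁ = A₂ = a^p and B₁ = B₂ = b^p. Since |vxy| ≤ p, the window vxy lies inside at most two adjacent blocks. Take i = 0 and let t = uxz, so |t| = 4p − |vy| with 1 ≤ |vy| ≤ p. If |t| is odd, t ∉ L immediately, so assume |vy| is even (hence |vy| ≥ 2) and |t|/2 = 2p − |vy|/2, which satisfies p ≤ |t|/2 ≤ 2p − 1.

Case 1 (vxy inside A₁B₁): t = a^(p−j) b^(p−l) a^p b^p with j + l = |vy|. The second half of t has length < 2p, so it is a suffix of the trailing a^p b^p and ends in b; the first half is a^(p−j) b^(p−l) a^((j+l)/2), which ends in a because (j+l)/2 ≥ 1. The halves differ, so t ∉ L.

Case 2 (vxy inside B₁A₂, straddling the middle): t = a^p b^(p−j) a^(p−l) b^p with j + l = |vy|. If t = ww, then w is a prefix of t of length ≥ p, so w begins with a^p; and w is a suffix of t of length ≥ p, so w ends with b^p. That forces |w| ≥ 2p, contradicting |w| = |t|/2 ≤ 2p − 1. So t ∉ L.

Case 3 (vxy inside A₂B₂): t = a^p b^p a^(p−j) b^(p−l) with j + l = |vy|. The first half of t is a prefix of a^p b^p, so it begins with a; the second half is b^((j+l)/2) a^(p−j) b^(p−l), which begins with b. The halves differ, so t ∉ L.

In every case uv⁰xy⁰z = uxz ∉ L.

This contradicts the CFL pumping lemma, which requires uv^i xy^i z ∈ L for all i ≥ 0.
Hence L = {ww : w ∈ {a,b}*} is not context-free. ∎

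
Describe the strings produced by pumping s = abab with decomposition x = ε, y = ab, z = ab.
{xy^i z : i ≥ 0} = {(ab)^(i+1) : i ≥ 0} = {ab, abab, ababab, ...}

With x = ε, y = ab, z = ab: Pumping 'ab' gives strings of alternating a's and b's.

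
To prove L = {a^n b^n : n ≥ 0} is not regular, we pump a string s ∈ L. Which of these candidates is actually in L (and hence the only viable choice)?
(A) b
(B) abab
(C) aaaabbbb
(C) aaaabbbb

The pumping lemma is applied to a string s that lies in L, so first check membership of each option:
- (A) b has 0 a's and 1 b's; 0 ≠ 1, so it is not in L ✗
- (B) abab has an a after a b, so it is not of the form a^n b^n and is not in L ✗
- (C) aaaabbbb = a^4 b^4 has equal counts (4 = 4), so it is in L ✓

Only (C) aaaabbbb is in L, so it is the only candidate that could play the role of s.
(In a complete proof one picks s in terms of the pumping length p so that |s| ≥ p is guaranteed; a fixed string like aaaabbbb illustrates the shape of such an s.)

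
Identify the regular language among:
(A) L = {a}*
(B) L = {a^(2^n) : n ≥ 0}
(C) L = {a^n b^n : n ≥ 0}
(A) {a}*

(A) L = {a}* is regular.

This can be recognized by a finite automaton (DFA/NFA).
Regular expressions like {a}* define regular languages.

The other choices are not regular:
- {a^n b^n : n ≥ 0}: After pumping, the number of a's and b's become unequal
- {a^(2^n) : n ≥ 0}: After pumping, length is no longer a power of 2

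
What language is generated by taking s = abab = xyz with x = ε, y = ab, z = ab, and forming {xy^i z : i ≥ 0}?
{xy^i z : i ≥ 0} = {(ab)^(i+1) : i ≥ 0} = {ab, abab, ababab, ...}

With x = ε, y = ab, z = ab: Pumping 'ab' gives strings of alternating a's and b's.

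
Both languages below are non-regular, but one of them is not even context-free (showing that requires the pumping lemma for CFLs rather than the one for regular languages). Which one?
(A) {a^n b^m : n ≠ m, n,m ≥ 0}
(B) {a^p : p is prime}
(B) {a^p : p is prime}

(B) {a^p : p is prime} requires the CFL pumping lemma.

- {a^n b^m : n ≠ m, n,m ≥ 0} is context-free (but not regular)
  • Can be shown non-regular with the regular pumping lemma
  • After pumping a's, we can make n = m

- {a^p : p is prime} is NOT context-free
  • Requires the CFL pumping lemma to prove
  • The CFL pumping lemma also fails because prime gaps are unbounded

The CFL pumping lemma is "stronger" in that it can prove non-membership
in the larger class of context-free languages.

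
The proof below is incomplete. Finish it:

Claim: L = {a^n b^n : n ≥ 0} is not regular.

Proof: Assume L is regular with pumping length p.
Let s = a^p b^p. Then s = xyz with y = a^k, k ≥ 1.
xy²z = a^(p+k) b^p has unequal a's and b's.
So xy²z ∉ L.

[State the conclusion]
This contradicts the pumping lemma for regular languages,
which guarantees xy^i z ∈ L for all i ≥ 0.

Since our assumption that L is regular leads to a contradiction,
we conclude that L = {a^n b^n : n ≥ 0} is NOT regular. ∎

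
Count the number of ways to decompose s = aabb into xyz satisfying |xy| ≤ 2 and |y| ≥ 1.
3

For s = 'aabb' with pumping length p = 2:

Constraints: |xy| ≤ 2, |y| > 0

Valid decompositions (|xy| ≤ p, |y| ≥ 1):
  • x='', y='a', z='abb'
  • x='a', y='a', z='bb'
  • x='', y='aa', z='bb'

Total count: 3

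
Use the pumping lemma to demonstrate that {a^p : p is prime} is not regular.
Assume for contradiction that L is regular, and let p ≥ 1 be the pumping length given by the pumping lemma.
Choose a prime q with q ≥ p (one exists because there are infinitely many primes) and let s = a^q. Then s ∈ L and |s| = q ≥ p.
By the pumping lemma, s = xyz for some x, y, z with |xy| ≤ p, |y| ≥ 1, and xy^i z ∈ L for every i ≥ 0.
Here y = a^k for some k with 1 ≤ k ≤ p, and xy^i z = a^(q + (i − 1)k) for every i ≥ 0.

Take i = q + 1: |xy^(q+1) z| = q + qk = q(k + 1).
Both factors satisfy q ≥ 2 and k + 1 ≥ 2, so q(k + 1) is composite, and xy^(q+1) z ∉ L.

This contradicts the pumping lemma, which requires xy^i z ∈ L for all i ≥ 0.
Hence L = {a^p : p is prime} is not regular. ∎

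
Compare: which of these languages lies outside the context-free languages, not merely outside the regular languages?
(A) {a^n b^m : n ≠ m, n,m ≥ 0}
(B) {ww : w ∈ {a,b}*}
(B) {ww : w ∈ {a,b}*}

(B) {ww : w ∈ {a,b}*} requires the CFL pumping lemma.

- {a^n b^m : n ≠ m, n,m ≥ 0} is context-free (but not regular)
  • Can be shown non-regular with the regular pumping lemma
  • After pumping a's, we can make n = m

- {ww : w ∈ {a,b}*} is NOT context-free
  • Requires the CFL pumping lemma to prove
  • Cannot verify equality of two arbitrary substrings

The CFL pumping lemma is "stronger" in that it can prove non-membership
in the larger class of context-free languages.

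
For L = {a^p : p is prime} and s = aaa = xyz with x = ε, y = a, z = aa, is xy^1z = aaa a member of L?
Yes

xy¹z = ε · a · aa = aaa.
aaa has length 3, which is prime, so it is in L.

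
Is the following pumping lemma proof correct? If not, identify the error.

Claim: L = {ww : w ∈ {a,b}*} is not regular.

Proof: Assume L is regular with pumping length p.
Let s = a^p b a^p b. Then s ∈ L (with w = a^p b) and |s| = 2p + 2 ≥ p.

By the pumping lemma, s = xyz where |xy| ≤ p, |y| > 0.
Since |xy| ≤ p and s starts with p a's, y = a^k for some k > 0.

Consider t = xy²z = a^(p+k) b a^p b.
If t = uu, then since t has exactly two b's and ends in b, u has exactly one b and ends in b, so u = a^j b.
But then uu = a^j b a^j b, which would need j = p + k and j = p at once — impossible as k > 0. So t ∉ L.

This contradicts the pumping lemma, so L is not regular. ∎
The proof is correct.

This proof is valid because:
1. s = a^p b a^p b is in L and is chosen in terms of p, so |s| ≥ p holds for every p
2. The decomposition analysis is correct: |xy| ≤ p forces y to lie inside the leading a's
3. The contradiction is valid: the argument shows a^(p+k) b a^p b cannot be split into two equal halves
4. The conclusion follows logically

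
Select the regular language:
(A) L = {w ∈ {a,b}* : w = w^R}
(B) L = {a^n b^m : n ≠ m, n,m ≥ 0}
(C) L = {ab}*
(C) {ab}*

(C) L = {ab}* is regular.

This can be recognized by a finite automaton (DFA/NFA).
Regular expressions like {ab}* define regular languages.

The other choices are not regular:
- {a^n b^m : n ≠ m, n,m ≥ 0}: After pumping a's, we can make n = m
- {w ∈ {a,b}* : w = w^R}: After pumping, the string is no longer symmetric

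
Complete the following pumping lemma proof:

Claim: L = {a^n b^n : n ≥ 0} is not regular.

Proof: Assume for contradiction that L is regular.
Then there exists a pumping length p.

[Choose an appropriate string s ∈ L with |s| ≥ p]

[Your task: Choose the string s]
s = a^p b^p

This string is in L (has equal a's and b's) and has length 2p ≥ p.
Any decomposition xyz with |xy| ≤ p means y consists only of a's,
so pumping will unbalance the counts.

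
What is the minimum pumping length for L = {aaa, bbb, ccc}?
p = 4

For a finite language L, the pumping lemma holds vacuously if p > max|s| for s ∈ L.

The longest string in L = {aaa, bbb, ccc} has length 3.
If p = 4, then no string s ∈ L has |s| ≥ p, so the condition is vacuously true.

The minimum pumping length is p = 4.

Why no smaller p works: for any p ≤ 3, the longest string s ∈ L has |s| = 3 ≥ p, so it would
have to be pumpable; but pumping up (i = 2, 3, ...) produces ever longer strings, which cannot all lie in the
finite language L. So the pumping property fails for every p ≤ 3.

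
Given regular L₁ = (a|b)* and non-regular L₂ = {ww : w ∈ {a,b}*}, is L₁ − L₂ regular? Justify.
No — L₁ − L₂ is not regular.

L₁ − L₂ is the complement of {ww} within {a,b}*. If it were regular, its complement {ww} would be regular as well (regular languages are closed under complement) — contradiction. So L₁ − L₂ is not regular.

Note that the bare facts "L₁ regular, L₂ non-regular" do not settle the question by themselves: the closure of regular languages under ∪, ∩, complement and difference applies only when BOTH operands are regular. With a non-regular operand the result can come out regular or non-regular depending on the specific languages, so one has to work out L₁ − L₂ for this particular pair, as above.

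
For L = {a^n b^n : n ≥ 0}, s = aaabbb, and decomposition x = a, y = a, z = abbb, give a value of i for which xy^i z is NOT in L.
i = 3

xy³z = a · aaa · abbb = aaaaabbb; aaaaabbb has 5 a's and 3 b's; 5 ≠ 3, so it is not in L.
(Other choices also work, e.g. i = 0, 2; only i = 1 is guaranteed to stay in L since xy¹z = s.)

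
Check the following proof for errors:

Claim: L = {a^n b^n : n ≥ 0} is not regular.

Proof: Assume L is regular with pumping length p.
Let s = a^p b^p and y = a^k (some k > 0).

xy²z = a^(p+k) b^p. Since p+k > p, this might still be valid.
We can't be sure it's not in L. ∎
The proof is INCORRECT.

Error: The conclusion is wrong.
xy²z = a^(p+k) b^p is definitely NOT in L because the number of a's (p+k) ≠ number of b's (p).
The proof incorrectly doubts what is actually a valid contradiction.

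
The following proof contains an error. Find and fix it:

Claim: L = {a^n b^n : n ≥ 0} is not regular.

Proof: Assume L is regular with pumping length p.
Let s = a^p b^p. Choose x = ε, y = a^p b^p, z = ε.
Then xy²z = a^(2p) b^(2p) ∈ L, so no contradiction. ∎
Error: The decomposition violates |xy| ≤ p. With y = a^p b^p, |xy| = |y| = 2p > p. (The proof also miscomputes xy²z, which would be a^p b^p a^p b^p rather than a^(2p) b^(2p), and it wrongly treats one harmless decomposition as settling the matter — the prover does not get to choose the decomposition.)

Correction: The pumping lemma requires |xy| ≤ p, and the argument must handle every decomposition satisfying |xy| ≤ p, |y| ≥ 1. Since s starts with p a's, any such y consists only of a's, say y = a^k with k ≥ 1. Then xy²z = a^(p+k) b^p has unequal numbers of a's and b's, so xy²z ∉ L — the required contradiction.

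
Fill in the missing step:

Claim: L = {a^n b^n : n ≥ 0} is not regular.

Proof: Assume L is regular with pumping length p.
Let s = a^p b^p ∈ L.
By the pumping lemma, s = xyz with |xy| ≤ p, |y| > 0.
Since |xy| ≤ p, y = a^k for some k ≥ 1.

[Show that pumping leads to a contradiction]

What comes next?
Consider xy²z = a^(p+k) b^p.

Since k ≥ 1, we have p + k > p.
So xy²z has more a's than b's: (p+k) a's vs p b's.
This means xy²z ∉ L because a^n b^n requires equal counts.

This contradicts the pumping lemma which states xy²z ∈ L.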